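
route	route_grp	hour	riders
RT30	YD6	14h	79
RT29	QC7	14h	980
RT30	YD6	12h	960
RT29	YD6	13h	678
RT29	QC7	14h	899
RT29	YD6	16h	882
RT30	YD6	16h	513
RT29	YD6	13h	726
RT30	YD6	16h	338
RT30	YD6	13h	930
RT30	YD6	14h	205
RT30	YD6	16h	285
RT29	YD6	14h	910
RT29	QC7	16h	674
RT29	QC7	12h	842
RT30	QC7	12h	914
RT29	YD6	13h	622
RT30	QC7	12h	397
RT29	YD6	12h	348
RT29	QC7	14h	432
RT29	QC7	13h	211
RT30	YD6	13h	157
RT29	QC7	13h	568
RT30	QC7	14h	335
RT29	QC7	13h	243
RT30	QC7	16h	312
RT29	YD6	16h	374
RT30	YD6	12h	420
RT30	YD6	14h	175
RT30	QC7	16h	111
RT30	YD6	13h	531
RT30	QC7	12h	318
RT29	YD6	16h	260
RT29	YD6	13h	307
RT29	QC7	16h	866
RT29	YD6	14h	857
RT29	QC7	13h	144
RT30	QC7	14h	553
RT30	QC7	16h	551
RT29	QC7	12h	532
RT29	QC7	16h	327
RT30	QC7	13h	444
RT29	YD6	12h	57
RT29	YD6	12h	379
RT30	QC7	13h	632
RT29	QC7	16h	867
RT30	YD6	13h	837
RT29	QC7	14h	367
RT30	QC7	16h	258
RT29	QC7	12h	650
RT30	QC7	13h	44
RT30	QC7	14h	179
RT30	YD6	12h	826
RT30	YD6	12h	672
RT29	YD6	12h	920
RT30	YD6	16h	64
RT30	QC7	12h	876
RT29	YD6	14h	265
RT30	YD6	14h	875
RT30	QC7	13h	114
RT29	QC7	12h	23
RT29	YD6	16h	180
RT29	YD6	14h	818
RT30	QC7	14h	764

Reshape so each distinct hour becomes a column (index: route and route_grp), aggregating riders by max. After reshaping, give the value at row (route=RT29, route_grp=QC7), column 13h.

Rows with route=RT29, route_grp=QC7 and hour=13h: riders values are 211, 568, 243, 144.
max(211, 568, 243, 144) = 568.

568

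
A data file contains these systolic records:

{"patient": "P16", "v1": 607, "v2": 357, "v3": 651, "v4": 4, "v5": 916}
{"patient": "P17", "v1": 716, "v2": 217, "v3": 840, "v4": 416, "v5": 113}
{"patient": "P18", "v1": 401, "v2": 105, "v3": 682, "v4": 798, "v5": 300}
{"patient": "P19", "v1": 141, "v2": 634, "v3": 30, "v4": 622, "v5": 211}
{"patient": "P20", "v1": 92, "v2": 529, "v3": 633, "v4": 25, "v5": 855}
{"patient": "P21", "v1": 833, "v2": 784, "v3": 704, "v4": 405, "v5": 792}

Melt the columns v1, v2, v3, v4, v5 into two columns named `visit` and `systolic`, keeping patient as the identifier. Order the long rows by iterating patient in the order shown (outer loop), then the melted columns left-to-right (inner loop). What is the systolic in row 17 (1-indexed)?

30 rows total (6 × 5). Row 17: index ⌊(17-1)/5⌋ = 3 into patient → P19; (17-1) mod 5 = 1 into the melted columns → v2.
So row 17 is (P19, v2, 634); systolic = 634.

634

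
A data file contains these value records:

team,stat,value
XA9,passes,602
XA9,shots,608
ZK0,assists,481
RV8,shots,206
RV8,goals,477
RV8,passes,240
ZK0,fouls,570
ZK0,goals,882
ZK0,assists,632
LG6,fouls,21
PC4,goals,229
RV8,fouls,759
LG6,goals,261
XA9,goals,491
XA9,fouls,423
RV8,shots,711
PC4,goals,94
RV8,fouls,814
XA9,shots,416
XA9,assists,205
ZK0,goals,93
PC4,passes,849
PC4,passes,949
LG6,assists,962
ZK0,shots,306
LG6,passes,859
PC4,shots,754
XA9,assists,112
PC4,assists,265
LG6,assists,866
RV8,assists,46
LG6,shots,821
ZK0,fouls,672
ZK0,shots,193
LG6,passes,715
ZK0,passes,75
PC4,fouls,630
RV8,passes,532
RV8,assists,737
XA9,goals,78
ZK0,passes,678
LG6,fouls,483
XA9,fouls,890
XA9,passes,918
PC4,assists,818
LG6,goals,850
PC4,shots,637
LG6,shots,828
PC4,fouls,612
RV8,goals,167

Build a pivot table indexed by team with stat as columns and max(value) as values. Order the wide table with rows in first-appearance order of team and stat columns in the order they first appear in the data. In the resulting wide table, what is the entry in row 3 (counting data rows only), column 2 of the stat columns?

711

With rows in first-appearance order of team, row 3 is team=RV8. stat columns in first-appearance order: passes, shots, assists, goals, fouls; column 2 is shots.
Long rows with team=RV8, stat=shots: max(206, 711) = 711.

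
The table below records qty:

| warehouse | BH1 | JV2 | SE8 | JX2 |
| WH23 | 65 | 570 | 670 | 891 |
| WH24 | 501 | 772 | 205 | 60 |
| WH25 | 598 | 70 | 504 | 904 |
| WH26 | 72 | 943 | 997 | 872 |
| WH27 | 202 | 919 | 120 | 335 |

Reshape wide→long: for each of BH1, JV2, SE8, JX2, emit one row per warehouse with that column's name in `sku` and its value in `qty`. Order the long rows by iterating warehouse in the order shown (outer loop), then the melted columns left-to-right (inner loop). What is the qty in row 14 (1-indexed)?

943

20 rows total (5 × 4). Row 14: index ⌊(14-1)/4⌋ = 3 into warehouse → WH26; (14-1) mod 4 = 1 into the melted columns → JV2.
So row 14 is (WH26, JV2, 943); qty = 943.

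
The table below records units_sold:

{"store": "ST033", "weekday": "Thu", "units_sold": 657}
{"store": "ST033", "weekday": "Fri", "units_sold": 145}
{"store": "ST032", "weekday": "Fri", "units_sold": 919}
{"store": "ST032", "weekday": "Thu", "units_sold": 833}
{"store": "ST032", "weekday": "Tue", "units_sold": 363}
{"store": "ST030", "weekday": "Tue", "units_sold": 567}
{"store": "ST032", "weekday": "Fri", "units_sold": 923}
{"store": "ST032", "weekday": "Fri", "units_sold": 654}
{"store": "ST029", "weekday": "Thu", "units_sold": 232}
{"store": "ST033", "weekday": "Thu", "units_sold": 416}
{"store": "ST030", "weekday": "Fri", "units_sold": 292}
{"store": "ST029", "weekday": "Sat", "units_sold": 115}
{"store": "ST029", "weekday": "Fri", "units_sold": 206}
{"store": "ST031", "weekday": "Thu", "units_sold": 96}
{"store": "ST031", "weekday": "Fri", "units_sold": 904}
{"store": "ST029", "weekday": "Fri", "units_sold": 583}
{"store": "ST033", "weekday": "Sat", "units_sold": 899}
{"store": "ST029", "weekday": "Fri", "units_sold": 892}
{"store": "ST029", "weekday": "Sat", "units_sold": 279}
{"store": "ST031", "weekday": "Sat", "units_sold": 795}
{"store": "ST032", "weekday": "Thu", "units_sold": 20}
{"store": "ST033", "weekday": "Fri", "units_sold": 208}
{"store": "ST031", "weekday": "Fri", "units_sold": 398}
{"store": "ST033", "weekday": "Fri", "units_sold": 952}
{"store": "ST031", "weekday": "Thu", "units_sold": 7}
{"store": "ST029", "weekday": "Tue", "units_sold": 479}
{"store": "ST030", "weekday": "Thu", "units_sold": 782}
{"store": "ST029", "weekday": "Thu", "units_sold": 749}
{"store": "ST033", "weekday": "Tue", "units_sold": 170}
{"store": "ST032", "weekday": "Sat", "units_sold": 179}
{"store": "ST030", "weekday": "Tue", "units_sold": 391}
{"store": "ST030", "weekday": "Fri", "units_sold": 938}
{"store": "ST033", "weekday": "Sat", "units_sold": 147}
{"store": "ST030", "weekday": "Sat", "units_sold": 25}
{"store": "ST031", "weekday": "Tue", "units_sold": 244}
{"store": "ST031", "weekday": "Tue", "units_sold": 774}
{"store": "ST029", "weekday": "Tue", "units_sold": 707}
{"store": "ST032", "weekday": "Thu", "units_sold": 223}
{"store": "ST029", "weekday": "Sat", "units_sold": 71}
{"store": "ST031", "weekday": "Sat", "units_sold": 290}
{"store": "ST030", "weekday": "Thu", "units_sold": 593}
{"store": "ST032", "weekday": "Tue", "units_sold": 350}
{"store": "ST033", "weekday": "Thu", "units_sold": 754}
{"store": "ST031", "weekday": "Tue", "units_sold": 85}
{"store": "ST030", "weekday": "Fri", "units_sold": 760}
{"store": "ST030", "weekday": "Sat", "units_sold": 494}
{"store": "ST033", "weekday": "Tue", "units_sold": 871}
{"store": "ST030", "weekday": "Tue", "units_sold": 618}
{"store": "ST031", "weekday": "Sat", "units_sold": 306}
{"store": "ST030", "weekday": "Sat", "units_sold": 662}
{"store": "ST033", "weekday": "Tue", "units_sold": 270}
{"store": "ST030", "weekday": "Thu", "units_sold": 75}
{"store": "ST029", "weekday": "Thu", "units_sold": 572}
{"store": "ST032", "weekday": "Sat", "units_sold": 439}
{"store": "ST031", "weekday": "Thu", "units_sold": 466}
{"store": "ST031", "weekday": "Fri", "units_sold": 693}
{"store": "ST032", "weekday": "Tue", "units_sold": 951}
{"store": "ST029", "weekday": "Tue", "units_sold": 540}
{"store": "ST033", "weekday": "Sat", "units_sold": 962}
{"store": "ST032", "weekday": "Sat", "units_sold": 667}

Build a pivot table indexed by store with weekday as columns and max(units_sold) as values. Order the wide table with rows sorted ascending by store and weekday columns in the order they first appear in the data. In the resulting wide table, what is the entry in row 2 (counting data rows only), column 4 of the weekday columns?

662

With rows sorted ascending by store, row 2 is store=ST030. weekday columns in first-appearance order: Thu, Fri, Tue, Sat; column 4 is Sat.
Long rows with store=ST030, weekday=Sat: max(25, 494, 662) = 662.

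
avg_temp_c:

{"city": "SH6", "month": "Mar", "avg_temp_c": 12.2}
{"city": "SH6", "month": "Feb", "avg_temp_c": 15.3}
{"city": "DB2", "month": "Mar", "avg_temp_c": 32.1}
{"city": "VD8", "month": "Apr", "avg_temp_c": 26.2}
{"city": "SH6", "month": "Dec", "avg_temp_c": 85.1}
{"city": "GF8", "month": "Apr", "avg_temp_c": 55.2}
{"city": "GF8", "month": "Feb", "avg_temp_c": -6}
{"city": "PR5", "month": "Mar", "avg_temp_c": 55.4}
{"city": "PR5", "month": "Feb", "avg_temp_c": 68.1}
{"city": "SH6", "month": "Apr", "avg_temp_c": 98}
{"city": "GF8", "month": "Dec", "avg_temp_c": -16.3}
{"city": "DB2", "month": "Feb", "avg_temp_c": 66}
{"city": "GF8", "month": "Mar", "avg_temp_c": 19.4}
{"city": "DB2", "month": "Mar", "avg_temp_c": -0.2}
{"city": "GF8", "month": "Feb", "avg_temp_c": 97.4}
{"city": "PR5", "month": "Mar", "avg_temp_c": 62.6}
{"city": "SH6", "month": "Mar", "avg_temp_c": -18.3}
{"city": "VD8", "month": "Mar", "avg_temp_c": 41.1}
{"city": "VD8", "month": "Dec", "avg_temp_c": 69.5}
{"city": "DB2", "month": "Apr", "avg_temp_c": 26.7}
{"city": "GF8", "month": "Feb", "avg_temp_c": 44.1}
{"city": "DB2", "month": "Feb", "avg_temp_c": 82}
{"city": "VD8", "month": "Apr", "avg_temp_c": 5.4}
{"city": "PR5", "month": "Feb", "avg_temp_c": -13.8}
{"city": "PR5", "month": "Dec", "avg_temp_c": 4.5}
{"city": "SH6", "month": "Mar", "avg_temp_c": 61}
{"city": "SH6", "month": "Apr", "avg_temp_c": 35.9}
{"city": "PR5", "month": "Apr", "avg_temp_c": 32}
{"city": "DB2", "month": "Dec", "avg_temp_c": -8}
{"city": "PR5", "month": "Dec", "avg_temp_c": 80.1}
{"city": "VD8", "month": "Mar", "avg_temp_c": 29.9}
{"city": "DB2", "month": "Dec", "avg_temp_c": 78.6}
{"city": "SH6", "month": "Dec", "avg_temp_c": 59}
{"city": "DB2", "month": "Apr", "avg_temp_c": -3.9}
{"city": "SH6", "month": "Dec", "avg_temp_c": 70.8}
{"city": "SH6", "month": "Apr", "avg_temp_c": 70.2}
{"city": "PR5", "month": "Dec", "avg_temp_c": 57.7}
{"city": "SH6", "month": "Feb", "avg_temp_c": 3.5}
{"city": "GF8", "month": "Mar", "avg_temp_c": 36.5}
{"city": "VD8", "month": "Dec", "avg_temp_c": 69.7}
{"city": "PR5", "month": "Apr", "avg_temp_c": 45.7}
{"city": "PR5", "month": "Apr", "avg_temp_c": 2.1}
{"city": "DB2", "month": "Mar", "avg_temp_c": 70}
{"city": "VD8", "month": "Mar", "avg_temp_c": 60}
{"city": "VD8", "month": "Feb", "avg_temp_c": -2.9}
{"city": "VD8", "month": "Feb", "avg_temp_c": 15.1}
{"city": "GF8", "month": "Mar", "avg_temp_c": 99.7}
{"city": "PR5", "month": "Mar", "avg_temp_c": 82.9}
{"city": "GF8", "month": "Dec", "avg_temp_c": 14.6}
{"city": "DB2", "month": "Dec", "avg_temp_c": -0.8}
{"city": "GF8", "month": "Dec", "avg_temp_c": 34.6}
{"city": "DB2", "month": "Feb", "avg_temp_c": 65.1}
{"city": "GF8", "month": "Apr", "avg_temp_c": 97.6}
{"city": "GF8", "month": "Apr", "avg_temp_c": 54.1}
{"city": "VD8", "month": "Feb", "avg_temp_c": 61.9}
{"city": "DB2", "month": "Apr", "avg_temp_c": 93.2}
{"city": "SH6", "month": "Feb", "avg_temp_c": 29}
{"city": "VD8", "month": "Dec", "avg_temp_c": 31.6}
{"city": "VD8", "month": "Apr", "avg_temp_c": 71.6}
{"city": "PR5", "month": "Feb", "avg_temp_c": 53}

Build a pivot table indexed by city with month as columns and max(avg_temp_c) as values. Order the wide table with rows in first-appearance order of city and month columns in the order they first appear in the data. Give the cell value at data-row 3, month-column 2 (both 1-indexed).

With rows in first-appearance order of city, row 3 is city=VD8. month columns in first-appearance order: Mar, Feb, Apr, Dec; column 2 is Feb.
Long rows with city=VD8, month=Feb: max(-2.9, 15.1, 61.9) = 61.9.

61.9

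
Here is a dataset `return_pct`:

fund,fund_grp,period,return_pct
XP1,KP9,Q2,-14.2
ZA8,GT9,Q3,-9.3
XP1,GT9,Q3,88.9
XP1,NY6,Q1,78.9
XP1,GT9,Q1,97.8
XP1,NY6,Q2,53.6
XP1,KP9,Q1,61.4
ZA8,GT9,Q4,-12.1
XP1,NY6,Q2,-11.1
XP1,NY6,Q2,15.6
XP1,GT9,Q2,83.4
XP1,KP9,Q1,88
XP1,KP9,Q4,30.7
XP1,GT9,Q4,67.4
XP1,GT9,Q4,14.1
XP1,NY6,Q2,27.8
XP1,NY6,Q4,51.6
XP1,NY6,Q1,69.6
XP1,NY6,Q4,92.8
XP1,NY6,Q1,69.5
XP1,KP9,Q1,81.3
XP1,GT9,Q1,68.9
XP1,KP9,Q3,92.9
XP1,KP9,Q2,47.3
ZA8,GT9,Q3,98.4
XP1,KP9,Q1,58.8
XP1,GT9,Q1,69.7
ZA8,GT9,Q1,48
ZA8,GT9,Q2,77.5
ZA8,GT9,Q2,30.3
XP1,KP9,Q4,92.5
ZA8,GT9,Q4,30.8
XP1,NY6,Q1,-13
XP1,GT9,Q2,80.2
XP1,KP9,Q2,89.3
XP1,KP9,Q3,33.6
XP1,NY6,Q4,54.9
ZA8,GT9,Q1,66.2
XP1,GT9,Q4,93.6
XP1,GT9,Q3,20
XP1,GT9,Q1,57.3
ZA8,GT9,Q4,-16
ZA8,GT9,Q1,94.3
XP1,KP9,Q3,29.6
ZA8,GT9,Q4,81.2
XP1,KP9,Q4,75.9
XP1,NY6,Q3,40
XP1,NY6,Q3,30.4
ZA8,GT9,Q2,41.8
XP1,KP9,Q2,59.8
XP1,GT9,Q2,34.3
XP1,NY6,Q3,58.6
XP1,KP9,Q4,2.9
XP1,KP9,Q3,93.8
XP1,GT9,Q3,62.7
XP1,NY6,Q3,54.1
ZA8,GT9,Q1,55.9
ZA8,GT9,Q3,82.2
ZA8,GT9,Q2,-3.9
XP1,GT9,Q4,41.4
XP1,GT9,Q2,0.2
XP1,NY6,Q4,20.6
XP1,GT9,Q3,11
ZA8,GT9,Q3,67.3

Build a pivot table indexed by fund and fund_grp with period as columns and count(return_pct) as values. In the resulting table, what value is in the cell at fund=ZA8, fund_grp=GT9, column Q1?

4

Rows with fund=ZA8, fund_grp=GT9 and period=Q1: return_pct values are 48, 66.2, 94.3, 55.9.
4 rows match — count = 4.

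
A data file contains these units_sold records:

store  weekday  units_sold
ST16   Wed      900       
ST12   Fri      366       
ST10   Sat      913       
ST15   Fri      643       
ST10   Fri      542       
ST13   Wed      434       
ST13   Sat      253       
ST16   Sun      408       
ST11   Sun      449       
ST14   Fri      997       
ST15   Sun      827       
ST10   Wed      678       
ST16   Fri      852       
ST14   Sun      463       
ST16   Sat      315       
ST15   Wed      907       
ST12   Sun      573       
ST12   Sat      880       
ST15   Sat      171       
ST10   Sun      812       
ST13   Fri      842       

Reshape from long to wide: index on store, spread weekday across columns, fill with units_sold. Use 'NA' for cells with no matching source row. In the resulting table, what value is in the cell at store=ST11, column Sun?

The long row with store=ST11, weekday=Sun has units_sold=449.

449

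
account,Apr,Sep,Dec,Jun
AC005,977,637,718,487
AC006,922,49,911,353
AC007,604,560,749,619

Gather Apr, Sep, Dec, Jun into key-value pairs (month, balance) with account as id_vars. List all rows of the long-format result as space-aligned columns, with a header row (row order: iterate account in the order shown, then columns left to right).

Each (account, column) pair becomes one row: 3 × 4 = 12 rows.
For example, (AC005, Apr) → balance=977.

account  month  balance
AC005    Apr    977    
AC005    Sep    637    
AC005    Dec    718    
AC005    Jun    487    
AC006    Apr    922    
AC006    Sep    49     
AC006    Dec    911    
AC006    Jun    353    
AC007    Apr    604    
AC007    Sep    560    
AC007    Dec    749    
AC007    Jun    619    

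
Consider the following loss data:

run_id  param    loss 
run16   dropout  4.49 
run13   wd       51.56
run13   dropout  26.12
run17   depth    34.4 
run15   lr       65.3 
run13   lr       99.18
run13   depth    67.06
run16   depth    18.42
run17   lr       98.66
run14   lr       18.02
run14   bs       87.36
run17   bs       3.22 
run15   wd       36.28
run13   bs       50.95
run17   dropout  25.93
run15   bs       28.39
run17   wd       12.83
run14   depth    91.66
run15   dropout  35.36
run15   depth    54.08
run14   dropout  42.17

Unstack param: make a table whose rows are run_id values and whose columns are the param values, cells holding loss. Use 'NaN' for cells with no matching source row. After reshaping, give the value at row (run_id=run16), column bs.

NaN

No long-format row has run_id=run16 and param=bs, so the cell is NaN.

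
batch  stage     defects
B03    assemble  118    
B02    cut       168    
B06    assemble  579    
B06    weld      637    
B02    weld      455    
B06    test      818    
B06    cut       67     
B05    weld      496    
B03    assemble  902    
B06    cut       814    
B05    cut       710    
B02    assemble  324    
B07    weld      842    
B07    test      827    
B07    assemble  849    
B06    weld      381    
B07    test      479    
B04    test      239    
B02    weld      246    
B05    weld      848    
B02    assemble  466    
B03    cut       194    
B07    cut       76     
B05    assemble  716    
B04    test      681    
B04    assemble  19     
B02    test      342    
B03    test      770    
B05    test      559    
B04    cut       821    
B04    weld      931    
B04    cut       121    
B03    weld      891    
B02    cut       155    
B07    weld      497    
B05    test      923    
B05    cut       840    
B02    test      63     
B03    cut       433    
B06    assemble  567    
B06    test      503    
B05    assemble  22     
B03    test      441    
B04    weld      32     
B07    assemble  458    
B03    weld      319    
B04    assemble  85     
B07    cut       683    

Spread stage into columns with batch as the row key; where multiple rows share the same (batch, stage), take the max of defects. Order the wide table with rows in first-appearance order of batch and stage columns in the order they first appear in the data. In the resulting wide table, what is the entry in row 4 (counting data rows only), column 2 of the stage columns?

With rows in first-appearance order of batch, row 4 is batch=B05. stage columns in first-appearance order: assemble, cut, weld, test; column 2 is cut.
Long rows with batch=B05, stage=cut: max(710, 840) = 840.

840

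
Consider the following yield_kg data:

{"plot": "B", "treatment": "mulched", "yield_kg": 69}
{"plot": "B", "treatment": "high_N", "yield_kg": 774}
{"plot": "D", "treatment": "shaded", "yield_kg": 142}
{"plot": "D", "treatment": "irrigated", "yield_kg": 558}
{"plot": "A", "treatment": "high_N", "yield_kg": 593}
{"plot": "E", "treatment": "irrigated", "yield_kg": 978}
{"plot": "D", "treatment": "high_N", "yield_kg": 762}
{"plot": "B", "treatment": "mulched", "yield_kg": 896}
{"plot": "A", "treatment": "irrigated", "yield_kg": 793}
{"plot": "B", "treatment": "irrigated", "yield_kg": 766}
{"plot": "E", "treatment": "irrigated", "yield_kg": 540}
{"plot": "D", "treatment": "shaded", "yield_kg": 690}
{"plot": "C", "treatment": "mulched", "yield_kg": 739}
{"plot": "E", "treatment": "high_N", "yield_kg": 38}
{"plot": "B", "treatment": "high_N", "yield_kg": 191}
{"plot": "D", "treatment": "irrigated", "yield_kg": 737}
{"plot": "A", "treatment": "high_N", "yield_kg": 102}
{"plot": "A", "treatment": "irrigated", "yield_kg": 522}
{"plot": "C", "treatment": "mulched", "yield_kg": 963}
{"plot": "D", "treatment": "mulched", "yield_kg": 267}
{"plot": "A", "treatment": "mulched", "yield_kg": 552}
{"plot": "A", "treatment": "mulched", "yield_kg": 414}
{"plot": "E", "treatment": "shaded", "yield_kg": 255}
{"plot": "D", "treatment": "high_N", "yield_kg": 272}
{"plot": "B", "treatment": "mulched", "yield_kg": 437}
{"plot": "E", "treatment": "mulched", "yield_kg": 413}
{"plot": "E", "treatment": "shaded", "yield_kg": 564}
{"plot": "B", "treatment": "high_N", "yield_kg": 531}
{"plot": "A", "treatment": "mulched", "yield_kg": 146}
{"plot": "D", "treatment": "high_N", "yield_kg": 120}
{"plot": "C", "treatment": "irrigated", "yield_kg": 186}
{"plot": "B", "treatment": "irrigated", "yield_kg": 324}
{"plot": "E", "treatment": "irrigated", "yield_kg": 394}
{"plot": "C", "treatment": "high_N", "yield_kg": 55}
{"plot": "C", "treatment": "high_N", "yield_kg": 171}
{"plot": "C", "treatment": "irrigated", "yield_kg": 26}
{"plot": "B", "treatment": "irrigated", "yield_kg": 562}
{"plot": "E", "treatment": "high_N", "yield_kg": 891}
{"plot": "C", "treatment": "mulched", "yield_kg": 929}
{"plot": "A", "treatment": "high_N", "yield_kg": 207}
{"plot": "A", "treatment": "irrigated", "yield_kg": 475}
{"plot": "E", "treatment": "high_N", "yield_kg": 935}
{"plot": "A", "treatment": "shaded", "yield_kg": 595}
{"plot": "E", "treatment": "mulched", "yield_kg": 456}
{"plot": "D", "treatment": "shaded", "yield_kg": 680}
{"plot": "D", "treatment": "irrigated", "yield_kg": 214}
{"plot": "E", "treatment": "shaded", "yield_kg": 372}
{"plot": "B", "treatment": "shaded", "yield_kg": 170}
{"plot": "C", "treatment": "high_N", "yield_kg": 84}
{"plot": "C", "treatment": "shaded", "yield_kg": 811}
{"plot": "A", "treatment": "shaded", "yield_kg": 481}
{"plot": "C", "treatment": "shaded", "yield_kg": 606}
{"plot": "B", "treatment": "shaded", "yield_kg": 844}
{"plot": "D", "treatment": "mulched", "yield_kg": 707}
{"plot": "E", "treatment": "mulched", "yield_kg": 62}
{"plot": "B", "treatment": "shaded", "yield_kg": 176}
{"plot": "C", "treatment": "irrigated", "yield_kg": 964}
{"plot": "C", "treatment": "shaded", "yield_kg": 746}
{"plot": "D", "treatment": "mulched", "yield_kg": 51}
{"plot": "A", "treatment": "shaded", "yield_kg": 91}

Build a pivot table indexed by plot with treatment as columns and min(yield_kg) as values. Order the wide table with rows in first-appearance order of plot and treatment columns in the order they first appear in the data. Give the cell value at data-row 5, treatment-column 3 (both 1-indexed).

With rows in first-appearance order of plot, row 5 is plot=C. treatment columns in first-appearance order: mulched, high_N, shaded, irrigated; column 3 is shaded.
Long rows with plot=C, treatment=shaded: min(811, 606, 746) = 606.

606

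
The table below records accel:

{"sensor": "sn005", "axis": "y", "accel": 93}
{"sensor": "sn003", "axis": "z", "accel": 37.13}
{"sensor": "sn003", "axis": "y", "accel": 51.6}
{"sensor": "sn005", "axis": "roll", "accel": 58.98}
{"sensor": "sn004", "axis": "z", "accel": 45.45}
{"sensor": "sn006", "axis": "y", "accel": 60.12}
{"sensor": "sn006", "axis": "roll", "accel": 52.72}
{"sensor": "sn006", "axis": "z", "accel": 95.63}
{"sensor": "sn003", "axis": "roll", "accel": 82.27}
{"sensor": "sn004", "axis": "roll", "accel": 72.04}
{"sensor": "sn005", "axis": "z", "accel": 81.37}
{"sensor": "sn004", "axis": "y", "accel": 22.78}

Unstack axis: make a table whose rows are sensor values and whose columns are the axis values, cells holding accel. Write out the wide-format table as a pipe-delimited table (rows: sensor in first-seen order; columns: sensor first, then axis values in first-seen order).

| sensor | y | z | roll |
| sn005 | 93 | 81.37 | 58.98 |
| sn003 | 51.6 | 37.13 | 82.27 |
| sn004 | 22.78 | 45.45 | 72.04 |
| sn006 | 60.12 | 95.63 | 52.72 |

Columns: sensor plus the 3 distinct axis values (y, z, roll).
For example, row sn005 column y takes accel=93 from the long row (sn005, y).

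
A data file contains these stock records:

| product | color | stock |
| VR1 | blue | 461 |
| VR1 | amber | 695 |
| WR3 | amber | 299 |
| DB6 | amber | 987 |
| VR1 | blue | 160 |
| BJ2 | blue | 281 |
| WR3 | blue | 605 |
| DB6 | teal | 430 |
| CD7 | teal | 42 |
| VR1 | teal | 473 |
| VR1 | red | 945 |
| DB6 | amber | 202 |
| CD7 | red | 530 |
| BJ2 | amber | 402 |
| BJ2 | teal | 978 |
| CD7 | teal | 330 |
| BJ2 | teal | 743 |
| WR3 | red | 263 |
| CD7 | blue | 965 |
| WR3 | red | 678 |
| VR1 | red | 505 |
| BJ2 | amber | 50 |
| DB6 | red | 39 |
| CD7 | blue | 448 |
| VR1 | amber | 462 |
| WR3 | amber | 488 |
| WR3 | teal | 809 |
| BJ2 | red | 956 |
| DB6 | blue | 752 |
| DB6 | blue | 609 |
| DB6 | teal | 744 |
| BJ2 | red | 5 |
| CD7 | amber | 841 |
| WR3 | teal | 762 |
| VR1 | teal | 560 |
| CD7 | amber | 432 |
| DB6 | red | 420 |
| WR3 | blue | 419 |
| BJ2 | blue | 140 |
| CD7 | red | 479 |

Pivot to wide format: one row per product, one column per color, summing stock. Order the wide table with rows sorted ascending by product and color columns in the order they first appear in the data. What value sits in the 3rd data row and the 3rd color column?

With rows sorted ascending by product, row 3 is product=DB6. color columns in first-appearance order: blue, amber, teal, red; column 3 is teal.
Long rows with product=DB6, color=teal: 430 + 744 = 1174.

1174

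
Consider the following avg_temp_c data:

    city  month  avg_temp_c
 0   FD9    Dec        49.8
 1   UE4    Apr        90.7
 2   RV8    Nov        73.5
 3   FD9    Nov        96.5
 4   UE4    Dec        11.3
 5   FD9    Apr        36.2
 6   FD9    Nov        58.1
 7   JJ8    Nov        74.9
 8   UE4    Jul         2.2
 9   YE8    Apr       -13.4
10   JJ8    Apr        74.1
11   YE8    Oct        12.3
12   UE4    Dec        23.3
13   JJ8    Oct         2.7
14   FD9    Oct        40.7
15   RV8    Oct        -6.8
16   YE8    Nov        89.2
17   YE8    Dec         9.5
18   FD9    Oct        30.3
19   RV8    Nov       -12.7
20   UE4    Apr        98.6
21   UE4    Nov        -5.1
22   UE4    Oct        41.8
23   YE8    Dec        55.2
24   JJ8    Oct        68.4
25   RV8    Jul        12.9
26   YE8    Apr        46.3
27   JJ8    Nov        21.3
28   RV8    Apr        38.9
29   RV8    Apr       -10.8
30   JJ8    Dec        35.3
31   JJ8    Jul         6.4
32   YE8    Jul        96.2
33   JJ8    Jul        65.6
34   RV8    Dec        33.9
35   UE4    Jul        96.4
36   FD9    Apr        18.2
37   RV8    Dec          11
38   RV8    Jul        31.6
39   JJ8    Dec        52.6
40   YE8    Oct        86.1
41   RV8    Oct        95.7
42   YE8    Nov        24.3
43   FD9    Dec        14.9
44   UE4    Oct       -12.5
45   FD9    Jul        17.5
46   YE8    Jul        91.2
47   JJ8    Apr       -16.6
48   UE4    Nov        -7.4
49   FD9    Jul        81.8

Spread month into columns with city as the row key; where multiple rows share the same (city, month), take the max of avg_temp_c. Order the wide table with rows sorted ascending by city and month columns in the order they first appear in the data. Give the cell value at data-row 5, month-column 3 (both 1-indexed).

89.2

With rows sorted ascending by city, row 5 is city=YE8. month columns in first-appearance order: Dec, Apr, Nov, Jul, Oct; column 3 is Nov.
Long rows with city=YE8, month=Nov: max(89.2, 24.3) = 89.2.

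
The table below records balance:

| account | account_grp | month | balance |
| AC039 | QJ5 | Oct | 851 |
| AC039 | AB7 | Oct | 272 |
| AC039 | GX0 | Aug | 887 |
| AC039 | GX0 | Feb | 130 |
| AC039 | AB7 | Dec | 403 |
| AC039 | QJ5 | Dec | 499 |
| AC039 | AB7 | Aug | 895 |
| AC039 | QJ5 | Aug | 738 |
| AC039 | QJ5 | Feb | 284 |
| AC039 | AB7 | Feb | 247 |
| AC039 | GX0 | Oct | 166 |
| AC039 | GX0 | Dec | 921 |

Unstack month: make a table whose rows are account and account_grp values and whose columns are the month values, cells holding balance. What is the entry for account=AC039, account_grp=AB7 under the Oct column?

Wide layout: rows indexed by account and account_grp, columns are the 4 distinct month values (Oct, Aug, Feb, Dec).
Cell (account=AC039, account_grp=AB7, month=Oct) draws from the long row where account=AC039, account_grp=AB7 and month=Oct, which has balance=272.

272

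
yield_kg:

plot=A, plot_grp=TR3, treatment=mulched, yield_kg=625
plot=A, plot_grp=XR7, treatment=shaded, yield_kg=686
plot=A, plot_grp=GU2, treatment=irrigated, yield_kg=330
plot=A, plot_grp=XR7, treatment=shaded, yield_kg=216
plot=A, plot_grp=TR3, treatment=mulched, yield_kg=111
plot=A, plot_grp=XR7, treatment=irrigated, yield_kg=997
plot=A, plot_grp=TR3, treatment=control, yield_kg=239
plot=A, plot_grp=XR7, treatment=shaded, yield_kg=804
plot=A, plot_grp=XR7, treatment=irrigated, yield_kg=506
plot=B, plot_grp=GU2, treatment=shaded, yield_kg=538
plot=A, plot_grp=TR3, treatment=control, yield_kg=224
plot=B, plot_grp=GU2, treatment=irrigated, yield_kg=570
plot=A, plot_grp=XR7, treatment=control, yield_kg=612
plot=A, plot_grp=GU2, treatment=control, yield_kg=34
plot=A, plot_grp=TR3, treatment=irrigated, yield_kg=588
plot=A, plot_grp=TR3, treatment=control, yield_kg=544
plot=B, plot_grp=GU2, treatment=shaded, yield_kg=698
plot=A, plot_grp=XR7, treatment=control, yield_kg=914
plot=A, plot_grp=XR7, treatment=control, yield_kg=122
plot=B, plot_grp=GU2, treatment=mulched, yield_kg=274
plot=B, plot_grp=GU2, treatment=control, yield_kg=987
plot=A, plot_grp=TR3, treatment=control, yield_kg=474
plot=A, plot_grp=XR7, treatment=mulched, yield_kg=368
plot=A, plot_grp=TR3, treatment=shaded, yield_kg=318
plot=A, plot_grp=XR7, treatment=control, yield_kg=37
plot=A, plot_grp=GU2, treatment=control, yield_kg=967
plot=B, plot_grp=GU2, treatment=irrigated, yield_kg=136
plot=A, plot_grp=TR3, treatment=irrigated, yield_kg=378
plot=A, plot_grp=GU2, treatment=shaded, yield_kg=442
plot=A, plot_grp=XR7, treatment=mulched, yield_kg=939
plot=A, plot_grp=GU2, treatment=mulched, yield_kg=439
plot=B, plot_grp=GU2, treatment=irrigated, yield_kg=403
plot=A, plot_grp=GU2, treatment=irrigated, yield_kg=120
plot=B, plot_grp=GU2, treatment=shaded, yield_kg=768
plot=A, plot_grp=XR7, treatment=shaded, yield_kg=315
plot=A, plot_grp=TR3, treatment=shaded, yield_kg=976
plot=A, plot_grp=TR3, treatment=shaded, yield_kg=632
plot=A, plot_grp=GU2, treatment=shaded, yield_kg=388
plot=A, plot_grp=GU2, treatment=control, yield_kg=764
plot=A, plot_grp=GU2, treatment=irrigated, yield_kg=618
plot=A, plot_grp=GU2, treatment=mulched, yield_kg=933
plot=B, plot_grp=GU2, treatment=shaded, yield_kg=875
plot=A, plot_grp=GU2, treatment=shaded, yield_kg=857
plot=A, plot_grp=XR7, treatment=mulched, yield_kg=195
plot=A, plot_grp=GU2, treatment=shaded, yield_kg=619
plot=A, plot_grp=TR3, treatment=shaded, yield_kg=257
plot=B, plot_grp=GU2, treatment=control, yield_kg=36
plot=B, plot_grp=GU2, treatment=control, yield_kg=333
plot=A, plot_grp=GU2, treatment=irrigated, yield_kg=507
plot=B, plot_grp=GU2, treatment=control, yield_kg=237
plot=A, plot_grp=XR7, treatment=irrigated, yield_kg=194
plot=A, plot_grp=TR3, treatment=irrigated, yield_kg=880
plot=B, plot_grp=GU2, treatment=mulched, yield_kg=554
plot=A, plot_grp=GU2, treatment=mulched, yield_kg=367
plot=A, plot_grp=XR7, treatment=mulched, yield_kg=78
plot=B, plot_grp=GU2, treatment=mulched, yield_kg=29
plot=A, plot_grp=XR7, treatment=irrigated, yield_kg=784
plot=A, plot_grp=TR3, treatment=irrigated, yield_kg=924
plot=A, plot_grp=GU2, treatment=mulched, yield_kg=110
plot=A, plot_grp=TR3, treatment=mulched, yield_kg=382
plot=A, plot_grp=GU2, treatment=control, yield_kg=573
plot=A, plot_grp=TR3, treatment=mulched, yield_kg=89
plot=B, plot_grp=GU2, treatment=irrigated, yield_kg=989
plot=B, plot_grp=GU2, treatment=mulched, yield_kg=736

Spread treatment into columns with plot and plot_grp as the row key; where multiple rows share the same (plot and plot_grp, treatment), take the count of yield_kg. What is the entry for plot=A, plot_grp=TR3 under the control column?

4

Rows with plot=A, plot_grp=TR3 and treatment=control: yield_kg values are 239, 224, 544, 474.
4 rows match — count = 4.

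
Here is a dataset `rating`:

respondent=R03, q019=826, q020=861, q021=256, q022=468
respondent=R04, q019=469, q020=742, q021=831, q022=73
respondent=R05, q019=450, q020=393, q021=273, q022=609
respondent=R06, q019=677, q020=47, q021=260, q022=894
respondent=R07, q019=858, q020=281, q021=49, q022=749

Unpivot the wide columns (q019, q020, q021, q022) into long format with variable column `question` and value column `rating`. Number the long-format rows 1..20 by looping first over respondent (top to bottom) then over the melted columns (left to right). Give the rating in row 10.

20 rows total (5 × 4). Row 10: index ⌊(10-1)/4⌋ = 2 into respondent → R05; (10-1) mod 4 = 1 into the melted columns → q020.
So row 10 is (R05, q020, 393); rating = 393.

393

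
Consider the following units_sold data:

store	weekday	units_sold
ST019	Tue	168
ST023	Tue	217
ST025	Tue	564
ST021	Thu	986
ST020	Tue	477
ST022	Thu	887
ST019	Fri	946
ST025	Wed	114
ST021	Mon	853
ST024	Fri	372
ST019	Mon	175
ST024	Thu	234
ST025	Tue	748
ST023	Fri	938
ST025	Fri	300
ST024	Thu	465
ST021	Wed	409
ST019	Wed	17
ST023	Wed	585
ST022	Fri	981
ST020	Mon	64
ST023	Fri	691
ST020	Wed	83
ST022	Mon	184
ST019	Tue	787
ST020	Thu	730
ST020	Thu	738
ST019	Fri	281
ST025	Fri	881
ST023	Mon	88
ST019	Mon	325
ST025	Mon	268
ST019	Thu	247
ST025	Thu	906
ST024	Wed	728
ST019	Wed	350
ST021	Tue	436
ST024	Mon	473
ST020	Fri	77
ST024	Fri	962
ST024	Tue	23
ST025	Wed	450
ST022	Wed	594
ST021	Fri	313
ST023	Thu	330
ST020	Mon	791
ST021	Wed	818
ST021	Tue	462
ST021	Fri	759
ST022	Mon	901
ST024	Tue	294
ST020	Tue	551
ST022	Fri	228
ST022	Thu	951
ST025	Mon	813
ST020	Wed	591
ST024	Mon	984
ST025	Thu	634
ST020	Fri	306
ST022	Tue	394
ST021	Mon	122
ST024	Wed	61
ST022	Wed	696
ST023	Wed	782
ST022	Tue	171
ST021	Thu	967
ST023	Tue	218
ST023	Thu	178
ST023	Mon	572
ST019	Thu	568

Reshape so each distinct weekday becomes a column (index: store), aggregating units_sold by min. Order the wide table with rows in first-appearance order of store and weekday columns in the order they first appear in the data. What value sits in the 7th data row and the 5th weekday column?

473

With rows in first-appearance order of store, row 7 is store=ST024. weekday columns in first-appearance order: Tue, Thu, Fri, Wed, Mon; column 5 is Mon.
Long rows with store=ST024, weekday=Mon: min(473, 984) = 473.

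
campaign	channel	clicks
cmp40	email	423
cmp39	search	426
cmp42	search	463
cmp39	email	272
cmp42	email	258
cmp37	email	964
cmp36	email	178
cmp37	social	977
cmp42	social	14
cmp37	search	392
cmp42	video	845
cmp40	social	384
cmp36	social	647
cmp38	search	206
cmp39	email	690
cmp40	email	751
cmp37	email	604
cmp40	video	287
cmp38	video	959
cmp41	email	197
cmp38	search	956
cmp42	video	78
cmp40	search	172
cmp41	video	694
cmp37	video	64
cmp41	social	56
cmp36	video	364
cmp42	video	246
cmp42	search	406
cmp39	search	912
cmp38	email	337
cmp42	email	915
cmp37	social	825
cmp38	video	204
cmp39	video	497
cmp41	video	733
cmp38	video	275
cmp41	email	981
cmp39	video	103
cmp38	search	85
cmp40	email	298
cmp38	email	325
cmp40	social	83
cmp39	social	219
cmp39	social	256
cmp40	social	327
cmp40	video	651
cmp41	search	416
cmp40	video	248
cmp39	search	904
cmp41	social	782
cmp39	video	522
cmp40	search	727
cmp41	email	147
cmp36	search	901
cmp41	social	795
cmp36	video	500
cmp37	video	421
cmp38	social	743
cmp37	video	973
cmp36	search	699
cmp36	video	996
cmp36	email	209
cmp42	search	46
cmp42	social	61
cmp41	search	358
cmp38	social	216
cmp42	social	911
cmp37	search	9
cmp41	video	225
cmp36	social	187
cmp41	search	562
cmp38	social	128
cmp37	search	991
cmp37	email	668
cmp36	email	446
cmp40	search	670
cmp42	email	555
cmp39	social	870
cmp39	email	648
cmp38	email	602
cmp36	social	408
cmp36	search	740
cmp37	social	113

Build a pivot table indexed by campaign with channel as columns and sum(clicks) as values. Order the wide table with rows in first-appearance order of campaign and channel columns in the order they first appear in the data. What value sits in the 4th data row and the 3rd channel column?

1915

With rows in first-appearance order of campaign, row 4 is campaign=cmp37. channel columns in first-appearance order: email, search, social, video; column 3 is social.
Long rows with campaign=cmp37, channel=social: 977 + 825 + 113 = 1915.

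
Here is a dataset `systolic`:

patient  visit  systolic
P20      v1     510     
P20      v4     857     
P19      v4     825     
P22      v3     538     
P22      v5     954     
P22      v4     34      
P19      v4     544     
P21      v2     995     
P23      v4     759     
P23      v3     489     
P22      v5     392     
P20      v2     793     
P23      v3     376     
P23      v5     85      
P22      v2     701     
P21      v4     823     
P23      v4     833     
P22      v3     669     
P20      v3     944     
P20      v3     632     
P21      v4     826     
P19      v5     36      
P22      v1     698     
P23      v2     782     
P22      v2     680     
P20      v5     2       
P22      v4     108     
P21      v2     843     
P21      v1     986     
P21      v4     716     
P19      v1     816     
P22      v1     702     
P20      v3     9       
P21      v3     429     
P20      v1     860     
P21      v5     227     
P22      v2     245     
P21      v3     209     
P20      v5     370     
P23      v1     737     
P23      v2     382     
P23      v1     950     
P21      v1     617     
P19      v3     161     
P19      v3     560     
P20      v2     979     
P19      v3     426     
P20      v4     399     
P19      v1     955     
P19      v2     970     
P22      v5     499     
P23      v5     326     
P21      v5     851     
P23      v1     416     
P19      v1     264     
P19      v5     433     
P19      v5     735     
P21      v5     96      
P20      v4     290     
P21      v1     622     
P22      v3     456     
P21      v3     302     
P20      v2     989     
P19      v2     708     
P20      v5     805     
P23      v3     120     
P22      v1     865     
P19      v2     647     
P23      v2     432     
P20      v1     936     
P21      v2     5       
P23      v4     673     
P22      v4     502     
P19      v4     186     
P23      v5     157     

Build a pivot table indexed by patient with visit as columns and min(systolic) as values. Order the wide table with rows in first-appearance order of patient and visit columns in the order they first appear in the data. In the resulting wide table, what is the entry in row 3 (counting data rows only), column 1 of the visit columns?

698

With rows in first-appearance order of patient, row 3 is patient=P22. visit columns in first-appearance order: v1, v4, v3, v5, v2; column 1 is v1.
Long rows with patient=P22, visit=v1: min(698, 702, 865) = 698.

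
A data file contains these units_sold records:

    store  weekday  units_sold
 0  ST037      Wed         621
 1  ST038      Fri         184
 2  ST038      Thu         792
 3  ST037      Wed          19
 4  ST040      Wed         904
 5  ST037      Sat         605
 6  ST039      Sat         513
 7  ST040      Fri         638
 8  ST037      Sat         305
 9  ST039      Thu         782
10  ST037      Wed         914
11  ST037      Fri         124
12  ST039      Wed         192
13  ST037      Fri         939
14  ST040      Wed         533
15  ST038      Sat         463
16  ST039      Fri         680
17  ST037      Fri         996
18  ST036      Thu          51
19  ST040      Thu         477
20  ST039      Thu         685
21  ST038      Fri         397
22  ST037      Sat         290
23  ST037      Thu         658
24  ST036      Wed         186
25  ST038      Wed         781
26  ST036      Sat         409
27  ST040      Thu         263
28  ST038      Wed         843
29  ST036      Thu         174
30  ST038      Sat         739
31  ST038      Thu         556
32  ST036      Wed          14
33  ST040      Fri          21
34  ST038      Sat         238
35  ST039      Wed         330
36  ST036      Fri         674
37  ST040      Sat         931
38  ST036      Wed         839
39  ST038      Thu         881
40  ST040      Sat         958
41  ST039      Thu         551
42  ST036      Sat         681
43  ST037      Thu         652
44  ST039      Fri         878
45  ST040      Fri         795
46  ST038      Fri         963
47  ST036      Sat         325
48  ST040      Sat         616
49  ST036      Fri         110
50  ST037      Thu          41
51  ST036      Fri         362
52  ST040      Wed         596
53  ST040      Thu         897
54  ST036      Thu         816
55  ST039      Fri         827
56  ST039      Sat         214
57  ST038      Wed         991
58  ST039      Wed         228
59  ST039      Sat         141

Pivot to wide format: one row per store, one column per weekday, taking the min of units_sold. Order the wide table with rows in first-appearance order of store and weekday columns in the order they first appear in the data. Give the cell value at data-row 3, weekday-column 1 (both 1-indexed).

533

With rows in first-appearance order of store, row 3 is store=ST040. weekday columns in first-appearance order: Wed, Fri, Thu, Sat; column 1 is Wed.
Long rows with store=ST040, weekday=Wed: min(904, 533, 596) = 533.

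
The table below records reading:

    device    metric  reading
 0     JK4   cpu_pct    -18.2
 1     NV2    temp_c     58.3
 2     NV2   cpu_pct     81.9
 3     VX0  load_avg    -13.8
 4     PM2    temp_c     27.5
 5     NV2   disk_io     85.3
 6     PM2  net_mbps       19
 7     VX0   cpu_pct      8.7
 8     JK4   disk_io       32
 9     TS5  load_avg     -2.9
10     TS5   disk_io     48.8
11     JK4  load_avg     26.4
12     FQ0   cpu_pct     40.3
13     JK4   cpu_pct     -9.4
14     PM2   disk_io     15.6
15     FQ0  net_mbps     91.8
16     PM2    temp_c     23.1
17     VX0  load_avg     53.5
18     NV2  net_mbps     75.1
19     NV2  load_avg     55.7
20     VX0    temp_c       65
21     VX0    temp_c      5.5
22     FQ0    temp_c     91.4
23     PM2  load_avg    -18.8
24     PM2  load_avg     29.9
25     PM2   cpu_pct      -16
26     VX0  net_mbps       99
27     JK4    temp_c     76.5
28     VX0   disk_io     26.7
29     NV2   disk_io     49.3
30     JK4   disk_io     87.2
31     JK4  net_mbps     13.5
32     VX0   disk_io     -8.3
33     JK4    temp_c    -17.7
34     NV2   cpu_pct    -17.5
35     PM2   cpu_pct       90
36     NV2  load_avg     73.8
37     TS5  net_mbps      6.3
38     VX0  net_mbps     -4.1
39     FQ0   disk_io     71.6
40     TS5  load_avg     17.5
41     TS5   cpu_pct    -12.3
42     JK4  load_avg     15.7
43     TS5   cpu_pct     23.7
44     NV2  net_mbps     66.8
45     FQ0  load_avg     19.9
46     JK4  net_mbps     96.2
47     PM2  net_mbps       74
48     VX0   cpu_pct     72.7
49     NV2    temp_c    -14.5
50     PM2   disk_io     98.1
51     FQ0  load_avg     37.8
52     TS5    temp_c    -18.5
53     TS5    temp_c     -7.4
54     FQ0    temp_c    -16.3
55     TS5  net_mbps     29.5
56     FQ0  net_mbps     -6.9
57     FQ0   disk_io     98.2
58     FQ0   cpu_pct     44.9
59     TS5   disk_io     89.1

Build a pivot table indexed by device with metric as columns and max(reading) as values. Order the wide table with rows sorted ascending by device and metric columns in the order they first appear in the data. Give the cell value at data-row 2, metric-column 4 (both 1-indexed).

87.2

With rows sorted ascending by device, row 2 is device=JK4. metric columns in first-appearance order: cpu_pct, temp_c, load_avg, disk_io, net_mbps; column 4 is disk_io.
Long rows with device=JK4, metric=disk_io: max(32, 87.2) = 87.2.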